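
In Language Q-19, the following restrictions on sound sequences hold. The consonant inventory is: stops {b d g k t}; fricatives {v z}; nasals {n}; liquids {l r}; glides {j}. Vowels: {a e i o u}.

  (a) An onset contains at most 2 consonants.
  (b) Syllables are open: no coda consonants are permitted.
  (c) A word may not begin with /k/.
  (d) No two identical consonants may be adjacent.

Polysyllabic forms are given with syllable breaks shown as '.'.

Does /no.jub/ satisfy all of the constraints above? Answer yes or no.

/no.jub/ — violates constraint (b): syllable 2 coda /b/ has 1 consonant (> 0) → illicit

no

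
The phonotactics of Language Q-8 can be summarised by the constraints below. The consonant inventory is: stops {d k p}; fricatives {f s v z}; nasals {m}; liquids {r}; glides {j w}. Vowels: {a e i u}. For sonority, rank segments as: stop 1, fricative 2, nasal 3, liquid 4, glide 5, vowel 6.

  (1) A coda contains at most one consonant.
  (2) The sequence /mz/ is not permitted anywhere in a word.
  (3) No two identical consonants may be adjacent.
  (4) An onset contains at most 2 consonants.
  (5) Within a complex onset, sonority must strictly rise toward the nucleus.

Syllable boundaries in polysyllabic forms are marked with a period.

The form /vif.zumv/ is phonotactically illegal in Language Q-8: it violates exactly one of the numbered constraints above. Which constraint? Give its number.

/vif.zumv/: syllable 2 coda /mv/ has 2 consonants (> 1).
This is a violation of constraint 1: "A coda contains at most one consonant."
The remaining constraints (2, 3, 4, 5) are satisfied.

1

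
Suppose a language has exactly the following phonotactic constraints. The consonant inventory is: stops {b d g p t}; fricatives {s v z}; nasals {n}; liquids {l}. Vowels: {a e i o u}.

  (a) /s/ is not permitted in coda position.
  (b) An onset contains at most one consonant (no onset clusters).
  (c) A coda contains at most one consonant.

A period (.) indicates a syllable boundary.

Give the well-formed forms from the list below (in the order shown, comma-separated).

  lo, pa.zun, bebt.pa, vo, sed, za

lo — σ1 onset /l/, coda /∅/ ok → well-formed
pa.zun — σ1 onset /p/, coda /∅/ ok; σ2 onset /z/, coda /n/ ok → well-formed
bebt.pa — violates constraint (c): syllable 1 coda /bt/ has 2 consonants (> 1) → ill-formed
vo — σ1 onset /v/, coda /∅/ ok → well-formed
sed — σ1 onset /s/, coda /d/ ok → well-formed
za — σ1 onset /z/, coda /∅/ ok → well-formed

lo, pa.zun, vo, sed, za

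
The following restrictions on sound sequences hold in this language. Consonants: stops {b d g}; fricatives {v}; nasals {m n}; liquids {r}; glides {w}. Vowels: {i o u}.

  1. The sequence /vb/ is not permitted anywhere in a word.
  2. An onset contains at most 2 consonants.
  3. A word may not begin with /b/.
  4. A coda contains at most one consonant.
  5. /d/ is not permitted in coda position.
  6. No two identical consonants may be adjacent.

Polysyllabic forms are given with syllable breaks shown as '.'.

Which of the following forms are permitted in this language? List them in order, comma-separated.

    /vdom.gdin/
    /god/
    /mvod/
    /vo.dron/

/vdom.gdin/, /vo.dron/

/vdom.gdin/ — σ1 onset /vd/ (2C), coda /m/ ok; σ2 onset /gd/ (2C), coda /n/ ok → permitted
/god/ — violates constraint 5: syllable 1 coda contains /d/ → not permitted
/mvod/ — violates constraint 5: syllable 1 coda contains /d/ → not permitted
/vo.dron/ — σ1 onset /v/, coda /∅/ ok; σ2 onset /dr/ (2C), coda /n/ ok → permitted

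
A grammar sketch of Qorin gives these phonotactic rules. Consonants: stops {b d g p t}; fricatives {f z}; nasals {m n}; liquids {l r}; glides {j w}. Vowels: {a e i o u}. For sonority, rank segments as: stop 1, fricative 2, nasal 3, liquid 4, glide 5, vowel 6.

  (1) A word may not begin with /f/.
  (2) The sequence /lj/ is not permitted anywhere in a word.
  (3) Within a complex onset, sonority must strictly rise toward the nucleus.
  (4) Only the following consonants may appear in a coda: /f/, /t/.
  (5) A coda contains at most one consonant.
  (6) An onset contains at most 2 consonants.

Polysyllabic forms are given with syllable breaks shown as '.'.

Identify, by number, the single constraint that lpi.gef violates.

3

lpi.gef: syllable 1 onset /lp/: /l/ (liquid, 4) → /p/ (stop, 1) does not rise.
This is a violation of constraint 3: "Within a complex onset, sonority must strictly rise toward the nucleus."
The remaining constraints (1, 2, 4, 5, 6) are satisfied.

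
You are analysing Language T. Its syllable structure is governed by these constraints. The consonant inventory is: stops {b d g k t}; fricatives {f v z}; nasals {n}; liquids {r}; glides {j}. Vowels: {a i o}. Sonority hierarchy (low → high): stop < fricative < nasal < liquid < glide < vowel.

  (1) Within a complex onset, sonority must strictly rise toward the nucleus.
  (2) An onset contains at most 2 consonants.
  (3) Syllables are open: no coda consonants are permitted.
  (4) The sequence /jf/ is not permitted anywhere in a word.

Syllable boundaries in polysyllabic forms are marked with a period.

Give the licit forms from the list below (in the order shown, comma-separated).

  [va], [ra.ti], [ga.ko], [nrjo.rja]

[va] — σ1 onset /v/, coda /∅/ ok → licit
[ra.ti] — σ1 onset /r/, coda /∅/ ok; σ2 onset /t/, coda /∅/ ok → licit
[ga.ko] — σ1 onset /g/, coda /∅/ ok; σ2 onset /k/, coda /∅/ ok → licit
[nrjo.rja] — violates constraint 2: syllable 1 onset /nrj/ has 3 consonants (> 2) → illicit

[va], [ra.ti], [ga.ko]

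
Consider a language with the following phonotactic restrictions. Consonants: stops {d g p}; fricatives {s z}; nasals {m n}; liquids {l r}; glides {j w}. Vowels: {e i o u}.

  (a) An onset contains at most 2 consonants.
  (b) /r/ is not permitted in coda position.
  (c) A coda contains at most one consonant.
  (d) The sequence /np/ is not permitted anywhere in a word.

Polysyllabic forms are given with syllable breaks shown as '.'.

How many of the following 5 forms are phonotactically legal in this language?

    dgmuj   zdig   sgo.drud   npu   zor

2

dgmuj — violates constraint (a): syllable 1 onset /dgm/ has 3 consonants (> 2) → phonotactically illegal
zdig — σ1 onset /zd/ (2C), coda /g/ ok → phonotactically legal
sgo.drud — σ1 onset /sg/ (2C), coda /∅/ ok; σ2 onset /dr/ (2C), coda /d/ ok → phonotactically legal
npu — violates constraint (d): contains banned sequence /np/ → phonotactically illegal
zor — violates constraint (b): syllable 1 coda contains /r/ → phonotactically illegal
Phonotactically legal: zdig, sgo.drud → 2.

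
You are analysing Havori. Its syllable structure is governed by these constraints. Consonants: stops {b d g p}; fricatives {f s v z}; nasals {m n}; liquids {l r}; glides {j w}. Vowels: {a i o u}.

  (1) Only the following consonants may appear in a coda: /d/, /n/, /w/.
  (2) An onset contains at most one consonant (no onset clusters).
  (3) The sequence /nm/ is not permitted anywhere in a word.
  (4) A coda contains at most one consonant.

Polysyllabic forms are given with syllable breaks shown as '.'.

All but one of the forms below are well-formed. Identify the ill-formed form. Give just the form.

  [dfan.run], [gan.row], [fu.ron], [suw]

[dfan.run]

[dfan.run] — violates constraint 2: syllable 1 onset /df/ has 2 consonants (> 1) → ill-formed
[gan.row] — σ1 onset /g/, coda /n/ ok; σ2 onset /r/, coda /w/ ok → well-formed
[fu.ron] — σ1 onset /f/, coda /∅/ ok; σ2 onset /r/, coda /n/ ok → well-formed
[suw] — σ1 onset /s/, coda /w/ ok → well-formed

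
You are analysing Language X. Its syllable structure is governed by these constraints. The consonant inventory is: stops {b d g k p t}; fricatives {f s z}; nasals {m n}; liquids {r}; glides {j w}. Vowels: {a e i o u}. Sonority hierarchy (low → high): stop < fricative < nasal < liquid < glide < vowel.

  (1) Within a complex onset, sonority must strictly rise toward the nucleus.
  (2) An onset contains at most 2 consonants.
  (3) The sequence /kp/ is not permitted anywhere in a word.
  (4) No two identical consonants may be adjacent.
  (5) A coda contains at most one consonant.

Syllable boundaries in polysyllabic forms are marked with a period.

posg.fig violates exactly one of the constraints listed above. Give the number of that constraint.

posg.fig: syllable 1 coda /sg/ has 2 consonants (> 1).
This is a violation of constraint 5: "A coda contains at most one consonant."
The remaining constraints (1, 2, 3, 4) are satisfied.

5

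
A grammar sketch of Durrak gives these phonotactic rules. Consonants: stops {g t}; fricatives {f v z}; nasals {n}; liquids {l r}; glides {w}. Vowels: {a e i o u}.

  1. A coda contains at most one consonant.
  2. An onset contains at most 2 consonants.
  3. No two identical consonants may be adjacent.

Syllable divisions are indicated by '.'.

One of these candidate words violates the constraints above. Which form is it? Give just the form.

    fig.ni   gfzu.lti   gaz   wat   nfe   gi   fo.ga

fig.ni — σ1 onset /f/, coda /g/ ok; σ2 onset /n/, coda /∅/ ok → well-formed
gfzu.lti — violates constraint 2: syllable 1 onset /gfz/ has 3 consonants (> 2) → ill-formed
gaz — σ1 onset /g/, coda /z/ ok → well-formed
wat — σ1 onset /w/, coda /t/ ok → well-formed
nfe — σ1 onset /nf/ (2C), coda /∅/ ok → well-formed
gi — σ1 onset /g/, coda /∅/ ok → well-formed
fo.ga — σ1 onset /f/, coda /∅/ ok; σ2 onset /g/, coda /∅/ ok → well-formed

gfzu.lti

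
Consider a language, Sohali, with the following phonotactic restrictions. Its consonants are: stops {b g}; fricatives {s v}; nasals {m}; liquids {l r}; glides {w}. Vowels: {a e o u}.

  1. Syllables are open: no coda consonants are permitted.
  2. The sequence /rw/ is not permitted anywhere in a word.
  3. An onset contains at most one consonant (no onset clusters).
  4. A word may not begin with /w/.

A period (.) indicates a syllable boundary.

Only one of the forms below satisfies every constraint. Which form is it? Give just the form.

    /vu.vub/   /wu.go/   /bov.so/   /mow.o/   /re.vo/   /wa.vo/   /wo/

/vu.vub/ — violates constraint 1: syllable 2 coda /b/ has 1 consonant (> 0) → not permitted
/wu.go/ — violates constraint 4: word begins with /w/ → not permitted
/bov.so/ — violates constraint 1: syllable 1 coda /v/ has 1 consonant (> 0) → not permitted
/mow.o/ — violates constraint 1: syllable 1 coda /w/ has 1 consonant (> 0) → not permitted
/re.vo/ — σ1 onset /r/, coda /∅/ ok; σ2 onset /v/, coda /∅/ ok → permitted
/wa.vo/ — violates constraint 4: word begins with /w/ → not permitted
/wo/ — violates constraint 4: word begins with /w/ → not permitted

/re.vo/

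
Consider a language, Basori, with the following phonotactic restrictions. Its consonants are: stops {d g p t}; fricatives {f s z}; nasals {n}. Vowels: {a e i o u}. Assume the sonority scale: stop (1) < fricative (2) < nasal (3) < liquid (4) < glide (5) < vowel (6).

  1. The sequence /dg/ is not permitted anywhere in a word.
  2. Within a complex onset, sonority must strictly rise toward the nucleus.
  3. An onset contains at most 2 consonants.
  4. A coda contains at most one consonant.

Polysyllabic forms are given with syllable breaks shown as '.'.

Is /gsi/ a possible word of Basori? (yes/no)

/gsi/ — σ1 onset /gs/ (1→2 rises), coda /∅/ ok → well-formed

yes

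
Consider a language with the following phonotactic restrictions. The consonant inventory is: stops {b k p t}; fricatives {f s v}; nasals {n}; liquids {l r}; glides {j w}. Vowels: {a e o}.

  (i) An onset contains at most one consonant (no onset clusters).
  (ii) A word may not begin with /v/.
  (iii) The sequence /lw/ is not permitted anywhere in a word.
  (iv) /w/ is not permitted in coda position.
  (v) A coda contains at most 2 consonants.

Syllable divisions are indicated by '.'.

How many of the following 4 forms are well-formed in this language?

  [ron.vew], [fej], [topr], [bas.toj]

3

[ron.vew] — violates constraint (iv): syllable 2 coda contains /w/ → ill-formed
[fej] — σ1 onset /f/, coda /j/ ok → well-formed
[topr] — σ1 onset /t/, coda /pr/ (2C) ok → well-formed
[bas.toj] — σ1 onset /b/, coda /s/ ok; σ2 onset /t/, coda /j/ ok → well-formed
Well-formed: [fej], [topr], [bas.toj] → 3.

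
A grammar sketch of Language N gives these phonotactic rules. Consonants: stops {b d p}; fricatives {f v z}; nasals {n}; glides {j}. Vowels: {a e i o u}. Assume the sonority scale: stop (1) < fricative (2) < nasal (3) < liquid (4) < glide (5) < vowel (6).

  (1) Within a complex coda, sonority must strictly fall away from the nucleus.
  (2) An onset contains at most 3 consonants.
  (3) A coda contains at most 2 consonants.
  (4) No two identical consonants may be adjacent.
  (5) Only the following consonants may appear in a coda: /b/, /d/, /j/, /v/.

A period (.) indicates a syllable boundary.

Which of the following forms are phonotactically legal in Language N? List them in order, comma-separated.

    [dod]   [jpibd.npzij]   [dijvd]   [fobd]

[dod] — σ1 onset /d/, coda /d/ ok → phonotactically legal
[jpibd.npzij] — violates constraint 1: syllable 1 coda /bd/: /b/ (stop, 1) → /d/ (stop, 1) does not fall → phonotactically illegal
[dijvd] — violates constraint 3: syllable 1 coda /jvd/ has 3 consonants (> 2) → phonotactically illegal
[fobd] — violates constraint 1: syllable 1 coda /bd/: /b/ (stop, 1) → /d/ (stop, 1) does not fall → phonotactically illegal

[dod]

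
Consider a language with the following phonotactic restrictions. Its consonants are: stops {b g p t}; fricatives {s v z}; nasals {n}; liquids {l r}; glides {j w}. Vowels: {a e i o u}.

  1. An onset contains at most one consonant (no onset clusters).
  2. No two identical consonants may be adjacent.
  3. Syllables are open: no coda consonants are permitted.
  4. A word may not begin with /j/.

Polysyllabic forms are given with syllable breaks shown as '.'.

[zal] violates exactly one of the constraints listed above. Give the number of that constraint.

[zal]: syllable 1 coda /l/ has 1 consonant (> 0).
This is a violation of constraint 3: "Syllables are open: no coda consonants are permitted."
The remaining constraints (1, 2, 4) are satisfied.

3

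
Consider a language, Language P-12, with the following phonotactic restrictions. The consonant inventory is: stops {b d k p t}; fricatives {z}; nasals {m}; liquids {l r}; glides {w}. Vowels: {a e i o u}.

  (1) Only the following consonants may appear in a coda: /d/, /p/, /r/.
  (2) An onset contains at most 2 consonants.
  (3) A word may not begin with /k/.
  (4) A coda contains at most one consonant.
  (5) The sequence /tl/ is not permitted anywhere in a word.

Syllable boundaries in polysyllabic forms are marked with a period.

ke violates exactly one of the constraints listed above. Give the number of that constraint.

3

ke: word begins with /k/.
This is a violation of constraint 3: "A word may not begin with /k/."
The remaining constraints (1, 2, 4, 5) are satisfied.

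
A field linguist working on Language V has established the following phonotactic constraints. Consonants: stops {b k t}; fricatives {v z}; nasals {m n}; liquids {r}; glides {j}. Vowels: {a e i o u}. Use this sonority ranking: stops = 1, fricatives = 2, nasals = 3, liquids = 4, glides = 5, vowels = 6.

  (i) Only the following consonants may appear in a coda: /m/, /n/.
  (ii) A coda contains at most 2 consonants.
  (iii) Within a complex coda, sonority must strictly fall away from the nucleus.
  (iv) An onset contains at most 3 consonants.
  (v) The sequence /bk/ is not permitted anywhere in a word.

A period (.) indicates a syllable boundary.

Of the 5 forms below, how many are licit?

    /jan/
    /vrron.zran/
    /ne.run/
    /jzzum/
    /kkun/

/jan/ — σ1 onset /j/, coda /n/ ok → licit
/vrron.zran/ — σ1 onset /vrr/ (3C), coda /n/ ok; σ2 onset /zr/ (2C), coda /n/ ok → licit
/ne.run/ — σ1 onset /n/, coda /∅/ ok; σ2 onset /r/, coda /n/ ok → licit
/jzzum/ — σ1 onset /jzz/ (3C), coda /m/ ok → licit
/kkun/ — σ1 onset /kk/ (2C), coda /n/ ok → licit
Licit: /jan/, /vrron.zran/, /ne.run/, /jzzum/, /kkun/ → 5.

5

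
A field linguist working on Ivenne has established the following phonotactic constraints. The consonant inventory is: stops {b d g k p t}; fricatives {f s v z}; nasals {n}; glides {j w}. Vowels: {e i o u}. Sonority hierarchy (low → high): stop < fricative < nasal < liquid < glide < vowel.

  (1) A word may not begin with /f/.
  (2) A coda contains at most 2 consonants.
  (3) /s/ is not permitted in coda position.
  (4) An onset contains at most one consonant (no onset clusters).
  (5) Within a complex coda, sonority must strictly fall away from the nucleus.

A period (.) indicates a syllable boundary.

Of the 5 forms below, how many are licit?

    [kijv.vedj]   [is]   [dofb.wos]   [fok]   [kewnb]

[kijv.vedj] — violates constraint 5: syllable 2 coda /dj/: /d/ (stop, 1) → /j/ (glide, 5) does not fall → illicit
[is] — violates constraint 3: syllable 1 coda contains /s/ → illicit
[dofb.wos] — violates constraint 3: syllable 2 coda contains /s/ → illicit
[fok] — violates constraint 1: word begins with /f/ → illicit
[kewnb] — violates constraint 2: syllable 1 coda /wnb/ has 3 consonants (> 2) → illicit
No form is licit → 0.

0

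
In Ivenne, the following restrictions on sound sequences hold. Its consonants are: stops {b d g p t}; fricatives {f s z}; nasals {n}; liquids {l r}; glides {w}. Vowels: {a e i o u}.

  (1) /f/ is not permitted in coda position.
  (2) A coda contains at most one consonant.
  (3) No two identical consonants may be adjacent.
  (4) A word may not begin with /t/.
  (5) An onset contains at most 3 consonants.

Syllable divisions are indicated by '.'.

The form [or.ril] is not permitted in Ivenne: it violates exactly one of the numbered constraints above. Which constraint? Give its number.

[or.ril]: adjacent identical consonants /rr/.
This is a violation of constraint 3: "No two identical consonants may be adjacent."
The remaining constraints (1, 2, 4, 5) are satisfied.

3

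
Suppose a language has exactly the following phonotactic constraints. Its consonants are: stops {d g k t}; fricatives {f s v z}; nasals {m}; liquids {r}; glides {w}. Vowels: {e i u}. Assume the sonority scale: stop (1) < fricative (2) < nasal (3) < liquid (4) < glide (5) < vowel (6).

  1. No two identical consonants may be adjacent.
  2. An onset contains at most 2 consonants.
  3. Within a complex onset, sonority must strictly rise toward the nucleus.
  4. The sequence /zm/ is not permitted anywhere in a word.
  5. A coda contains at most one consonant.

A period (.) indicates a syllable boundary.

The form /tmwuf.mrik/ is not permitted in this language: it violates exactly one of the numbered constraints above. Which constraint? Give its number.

2

/tmwuf.mrik/: syllable 1 onset /tmw/ has 3 consonants (> 2).
This is a violation of constraint 2: "An onset contains at most 2 consonants."
The remaining constraints (1, 3, 4, 5) are satisfied.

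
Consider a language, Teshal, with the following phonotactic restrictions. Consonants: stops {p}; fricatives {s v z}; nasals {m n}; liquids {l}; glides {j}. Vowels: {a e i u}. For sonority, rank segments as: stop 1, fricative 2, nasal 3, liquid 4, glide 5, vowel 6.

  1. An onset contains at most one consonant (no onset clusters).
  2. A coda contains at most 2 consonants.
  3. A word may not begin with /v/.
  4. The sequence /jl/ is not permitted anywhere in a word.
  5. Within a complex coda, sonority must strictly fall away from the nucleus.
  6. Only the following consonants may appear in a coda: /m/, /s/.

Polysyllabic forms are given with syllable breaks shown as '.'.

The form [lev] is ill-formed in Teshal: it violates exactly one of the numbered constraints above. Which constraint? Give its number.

[lev]: syllable 1 coda contains /v/, which is not a licensed coda consonant.
This is a violation of constraint 6: "Only the following consonants may appear in a coda: /m/, /s/."
The remaining constraints (1, 2, 3, 4, 5) are satisfied.

6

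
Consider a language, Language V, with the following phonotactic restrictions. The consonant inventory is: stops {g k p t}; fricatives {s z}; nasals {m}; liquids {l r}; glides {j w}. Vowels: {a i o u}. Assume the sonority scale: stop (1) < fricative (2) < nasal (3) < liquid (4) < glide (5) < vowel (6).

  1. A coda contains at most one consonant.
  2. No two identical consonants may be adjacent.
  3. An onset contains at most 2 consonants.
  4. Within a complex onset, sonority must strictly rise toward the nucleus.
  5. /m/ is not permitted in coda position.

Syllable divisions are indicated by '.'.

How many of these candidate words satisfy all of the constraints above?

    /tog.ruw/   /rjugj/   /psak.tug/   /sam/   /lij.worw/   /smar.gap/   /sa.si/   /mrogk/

/tog.ruw/ — σ1 onset /t/, coda /g/ ok; σ2 onset /r/, coda /w/ ok → permitted
/rjugj/ — violates constraint 1: syllable 1 coda /gj/ has 2 consonants (> 1) → not permitted
/psak.tug/ — σ1 onset /ps/ (1→2 rises), coda /k/ ok; σ2 onset /t/, coda /g/ ok → permitted
/sam/ — violates constraint 5: syllable 1 coda contains /m/ → not permitted
/lij.worw/ — violates constraint 1: syllable 2 coda /rw/ has 2 consonants (> 1) → not permitted
/smar.gap/ — σ1 onset /sm/ (2→3 rises), coda /r/ ok; σ2 onset /g/, coda /p/ ok → permitted
/sa.si/ — σ1 onset /s/, coda /∅/ ok; σ2 onset /s/, coda /∅/ ok → permitted
/mrogk/ — violates constraint 1: syllable 1 coda /gk/ has 2 consonants (> 1) → not permitted
Permitted: /tog.ruw/, /psak.tug/, /smar.gap/, /sa.si/ → 4.

4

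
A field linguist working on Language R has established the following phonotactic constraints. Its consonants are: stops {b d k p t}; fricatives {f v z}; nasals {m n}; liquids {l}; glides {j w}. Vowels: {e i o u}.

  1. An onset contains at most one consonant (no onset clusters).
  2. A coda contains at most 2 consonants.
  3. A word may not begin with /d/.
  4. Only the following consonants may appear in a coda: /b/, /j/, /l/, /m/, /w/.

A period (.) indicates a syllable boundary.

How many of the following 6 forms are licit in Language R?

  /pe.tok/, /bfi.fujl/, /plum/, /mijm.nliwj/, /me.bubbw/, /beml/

1

/pe.tok/ — violates constraint 4: syllable 2 coda contains /k/, which is not a licensed coda consonant → illicit
/bfi.fujl/ — violates constraint 1: syllable 1 onset /bf/ has 2 consonants (> 1) → illicit
/plum/ — violates constraint 1: syllable 1 onset /pl/ has 2 consonants (> 1) → illicit
/mijm.nliwj/ — violates constraint 1: syllable 2 onset /nl/ has 2 consonants (> 1) → illicit
/me.bubbw/ — violates constraint 2: syllable 2 coda /bbw/ has 3 consonants (> 2) → illicit
/beml/ — σ1 onset /b/, coda /ml/ (2C) ok → licit
Licit: /beml/ → 1.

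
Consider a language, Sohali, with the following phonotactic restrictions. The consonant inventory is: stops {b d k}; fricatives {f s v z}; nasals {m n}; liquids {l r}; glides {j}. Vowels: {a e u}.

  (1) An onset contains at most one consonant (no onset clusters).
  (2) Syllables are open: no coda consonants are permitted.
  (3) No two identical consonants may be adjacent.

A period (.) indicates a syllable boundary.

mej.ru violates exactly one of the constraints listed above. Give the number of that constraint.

mej.ru: syllable 1 coda /j/ has 1 consonant (> 0).
This is a violation of constraint 2: "Syllables are open: no coda consonants are permitted."
The remaining constraints (1, 3) are satisfied.

2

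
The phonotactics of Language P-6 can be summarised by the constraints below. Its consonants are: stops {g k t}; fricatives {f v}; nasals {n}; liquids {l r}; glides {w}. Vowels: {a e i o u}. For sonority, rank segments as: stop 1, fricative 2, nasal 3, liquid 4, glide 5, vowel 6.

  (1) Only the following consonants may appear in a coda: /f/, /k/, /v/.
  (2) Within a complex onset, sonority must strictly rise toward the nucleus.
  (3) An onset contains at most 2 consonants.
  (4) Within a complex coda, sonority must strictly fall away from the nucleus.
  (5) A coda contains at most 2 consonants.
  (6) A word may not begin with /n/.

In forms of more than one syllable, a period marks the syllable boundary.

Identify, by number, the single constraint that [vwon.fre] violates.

1

[vwon.fre]: syllable 1 coda contains /n/, which is not a licensed coda consonant.
This is a violation of constraint 1: "Only the following consonants may appear in a coda: /f/, /k/, /v/."
The remaining constraints (2, 3, 4, 5, 6) are satisfied.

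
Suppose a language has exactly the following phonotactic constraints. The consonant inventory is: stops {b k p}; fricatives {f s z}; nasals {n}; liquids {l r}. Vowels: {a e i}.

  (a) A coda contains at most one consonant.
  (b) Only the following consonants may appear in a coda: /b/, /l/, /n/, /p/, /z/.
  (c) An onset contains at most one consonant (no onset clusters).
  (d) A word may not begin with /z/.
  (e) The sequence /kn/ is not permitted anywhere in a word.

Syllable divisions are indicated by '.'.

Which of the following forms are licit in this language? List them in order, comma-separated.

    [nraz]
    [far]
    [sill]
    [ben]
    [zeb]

[nraz] — violates constraint (c): syllable 1 onset /nr/ has 2 consonants (> 1) → illicit
[far] — violates constraint (b): syllable 1 coda contains /r/, which is not a licensed coda consonant → illicit
[sill] — violates constraint (a): syllable 1 coda /ll/ has 2 consonants (> 1) → illicit
[ben] — σ1 onset /b/, coda /n/ ok → licit
[zeb] — violates constraint (d): word begins with /z/ → illicit

[ben]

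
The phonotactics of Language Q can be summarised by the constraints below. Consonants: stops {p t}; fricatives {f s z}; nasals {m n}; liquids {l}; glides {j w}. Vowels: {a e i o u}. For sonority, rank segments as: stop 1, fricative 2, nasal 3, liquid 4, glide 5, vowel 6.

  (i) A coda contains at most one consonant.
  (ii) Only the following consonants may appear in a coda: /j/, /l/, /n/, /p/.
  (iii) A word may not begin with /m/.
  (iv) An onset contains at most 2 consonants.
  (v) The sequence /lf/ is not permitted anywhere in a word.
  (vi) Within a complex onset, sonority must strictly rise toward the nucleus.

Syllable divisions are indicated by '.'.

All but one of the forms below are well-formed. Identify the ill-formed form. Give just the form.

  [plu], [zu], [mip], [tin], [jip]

[mip]

[plu] — σ1 onset /pl/ (1→4 rises), coda /∅/ ok → well-formed
[zu] — σ1 onset /z/, coda /∅/ ok → well-formed
[mip] — violates constraint (iii): word begins with /m/ → ill-formed
[tin] — σ1 onset /t/, coda /n/ ok → well-formed
[jip] — σ1 onset /j/, coda /p/ ok → well-formed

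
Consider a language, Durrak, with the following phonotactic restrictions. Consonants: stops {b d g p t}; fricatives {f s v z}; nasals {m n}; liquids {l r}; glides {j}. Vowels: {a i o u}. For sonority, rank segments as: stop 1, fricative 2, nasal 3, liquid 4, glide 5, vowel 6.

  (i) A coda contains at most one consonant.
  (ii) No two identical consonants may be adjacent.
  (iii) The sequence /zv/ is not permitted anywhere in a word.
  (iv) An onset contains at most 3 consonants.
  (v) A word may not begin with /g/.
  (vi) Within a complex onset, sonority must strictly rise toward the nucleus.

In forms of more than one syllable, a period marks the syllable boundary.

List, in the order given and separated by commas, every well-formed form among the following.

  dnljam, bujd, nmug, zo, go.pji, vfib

dnljam — violates constraint (iv): syllable 1 onset /dnlj/ has 4 consonants (> 3) → ill-formed
bujd — violates constraint (i): syllable 1 coda /jd/ has 2 consonants (> 1) → ill-formed
nmug — violates constraint (vi): syllable 1 onset /nm/: /n/ (nasal, 3) → /m/ (nasal, 3) does not rise → ill-formed
zo — σ1 onset /z/, coda /∅/ ok → well-formed
go.pji — violates constraint (v): word begins with /g/ → ill-formed
vfib — violates constraint (vi): syllable 1 onset /vf/: /v/ (fricative, 2) → /f/ (fricative, 2) does not rise → ill-formed

zo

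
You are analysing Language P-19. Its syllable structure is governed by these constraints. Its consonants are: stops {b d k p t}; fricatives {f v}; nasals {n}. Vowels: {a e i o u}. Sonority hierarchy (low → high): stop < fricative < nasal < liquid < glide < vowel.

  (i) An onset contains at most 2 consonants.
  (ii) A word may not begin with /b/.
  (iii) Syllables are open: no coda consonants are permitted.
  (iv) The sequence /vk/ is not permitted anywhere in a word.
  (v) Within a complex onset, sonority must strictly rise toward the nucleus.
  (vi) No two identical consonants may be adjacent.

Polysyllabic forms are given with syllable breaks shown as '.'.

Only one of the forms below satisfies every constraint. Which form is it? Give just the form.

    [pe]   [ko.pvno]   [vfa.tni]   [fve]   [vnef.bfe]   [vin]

[pe]

[pe] — σ1 onset /p/, coda /∅/ ok → licit
[ko.pvno] — violates constraint (i): syllable 2 onset /pvn/ has 3 consonants (> 2) → illicit
[vfa.tni] — violates constraint (v): syllable 1 onset /vf/: /v/ (fricative, 2) → /f/ (fricative, 2) does not rise → illicit
[fve] — violates constraint (v): syllable 1 onset /fv/: /f/ (fricative, 2) → /v/ (fricative, 2) does not rise → illicit
[vnef.bfe] — violates constraint (iii): syllable 1 coda /f/ has 1 consonant (> 0) → illicit
[vin] — violates constraint (iii): syllable 1 coda /n/ has 1 consonant (> 0) → illicit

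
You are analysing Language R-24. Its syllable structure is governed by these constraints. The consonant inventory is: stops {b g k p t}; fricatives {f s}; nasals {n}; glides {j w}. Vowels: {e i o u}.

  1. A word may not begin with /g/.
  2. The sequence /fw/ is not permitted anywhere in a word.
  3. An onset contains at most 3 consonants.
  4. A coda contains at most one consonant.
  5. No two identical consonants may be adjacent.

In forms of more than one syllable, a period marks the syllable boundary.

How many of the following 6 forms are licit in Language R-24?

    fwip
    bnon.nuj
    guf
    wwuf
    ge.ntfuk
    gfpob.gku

0

fwip — violates constraint 2: contains banned sequence /fw/ → illicit
bnon.nuj — violates constraint 5: adjacent identical consonants /nn/ → illicit
guf — violates constraint 1: word begins with /g/ → illicit
wwuf — violates constraint 5: adjacent identical consonants /ww/ → illicit
ge.ntfuk — violates constraint 1: word begins with /g/ → illicit
gfpob.gku — violates constraint 1: word begins with /g/ → illicit
No form is licit → 0.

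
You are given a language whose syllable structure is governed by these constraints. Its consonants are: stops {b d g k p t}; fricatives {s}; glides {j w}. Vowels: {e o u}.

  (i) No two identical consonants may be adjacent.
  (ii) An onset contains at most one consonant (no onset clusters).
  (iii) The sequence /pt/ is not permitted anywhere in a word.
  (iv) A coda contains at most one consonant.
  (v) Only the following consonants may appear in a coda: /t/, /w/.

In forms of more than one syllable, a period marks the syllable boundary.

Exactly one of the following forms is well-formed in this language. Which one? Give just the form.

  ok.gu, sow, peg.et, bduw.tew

sow

ok.gu — violates constraint (v): syllable 1 coda contains /k/, which is not a licensed coda consonant → ill-formed
sow — σ1 onset /s/, coda /w/ ok → well-formed
peg.et — violates constraint (v): syllable 1 coda contains /g/, which is not a licensed coda consonant → ill-formed
bduw.tew — violates constraint (ii): syllable 1 onset /bd/ has 2 consonants (> 1) → ill-formed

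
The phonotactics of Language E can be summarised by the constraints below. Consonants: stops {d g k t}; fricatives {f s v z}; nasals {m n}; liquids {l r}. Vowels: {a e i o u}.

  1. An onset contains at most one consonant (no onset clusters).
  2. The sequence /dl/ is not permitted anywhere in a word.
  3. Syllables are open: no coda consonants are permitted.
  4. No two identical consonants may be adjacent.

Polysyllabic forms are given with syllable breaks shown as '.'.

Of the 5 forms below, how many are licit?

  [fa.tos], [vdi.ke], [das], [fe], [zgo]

1

[fa.tos] — violates constraint 3: syllable 2 coda /s/ has 1 consonant (> 0) → illicit
[vdi.ke] — violates constraint 1: syllable 1 onset /vd/ has 2 consonants (> 1) → illicit
[das] — violates constraint 3: syllable 1 coda /s/ has 1 consonant (> 0) → illicit
[fe] — σ1 onset /f/, coda /∅/ ok → licit
[zgo] — violates constraint 1: syllable 1 onset /zg/ has 2 consonants (> 1) → illicit
Licit: [fe] → 1.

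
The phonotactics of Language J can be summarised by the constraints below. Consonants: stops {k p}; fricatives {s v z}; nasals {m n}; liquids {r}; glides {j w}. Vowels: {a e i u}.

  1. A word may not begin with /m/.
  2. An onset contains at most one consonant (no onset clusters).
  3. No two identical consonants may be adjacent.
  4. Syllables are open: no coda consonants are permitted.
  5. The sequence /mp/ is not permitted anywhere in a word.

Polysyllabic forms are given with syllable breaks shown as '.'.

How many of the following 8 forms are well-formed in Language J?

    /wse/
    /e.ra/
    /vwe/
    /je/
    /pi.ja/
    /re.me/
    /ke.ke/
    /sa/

/wse/ — violates constraint 2: syllable 1 onset /ws/ has 2 consonants (> 1) → ill-formed
/e.ra/ — σ1 onset /∅/, coda /∅/ ok; σ2 onset /r/, coda /∅/ ok → well-formed
/vwe/ — violates constraint 2: syllable 1 onset /vw/ has 2 consonants (> 1) → ill-formed
/je/ — σ1 onset /j/, coda /∅/ ok → well-formed
/pi.ja/ — σ1 onset /p/, coda /∅/ ok; σ2 onset /j/, coda /∅/ ok → well-formed
/re.me/ — σ1 onset /r/, coda /∅/ ok; σ2 onset /m/, coda /∅/ ok → well-formed
/ke.ke/ — σ1 onset /k/, coda /∅/ ok; σ2 onset /k/, coda /∅/ ok → well-formed
/sa/ — σ1 onset /s/, coda /∅/ ok → well-formed
Well-formed: /e.ra/, /je/, /pi.ja/, /re.me/, /ke.ke/, /sa/ → 6.

6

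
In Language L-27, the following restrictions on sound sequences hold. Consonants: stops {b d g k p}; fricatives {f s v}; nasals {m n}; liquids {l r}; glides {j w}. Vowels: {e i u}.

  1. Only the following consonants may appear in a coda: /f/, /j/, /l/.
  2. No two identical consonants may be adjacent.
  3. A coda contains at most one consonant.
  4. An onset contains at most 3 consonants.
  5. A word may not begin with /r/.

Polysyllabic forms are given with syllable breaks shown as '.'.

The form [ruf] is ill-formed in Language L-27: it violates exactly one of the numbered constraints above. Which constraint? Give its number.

[ruf]: word begins with /r/.
This is a violation of constraint 5: "A word may not begin with /r/."
The remaining constraints (1, 2, 3, 4) are satisfied.

5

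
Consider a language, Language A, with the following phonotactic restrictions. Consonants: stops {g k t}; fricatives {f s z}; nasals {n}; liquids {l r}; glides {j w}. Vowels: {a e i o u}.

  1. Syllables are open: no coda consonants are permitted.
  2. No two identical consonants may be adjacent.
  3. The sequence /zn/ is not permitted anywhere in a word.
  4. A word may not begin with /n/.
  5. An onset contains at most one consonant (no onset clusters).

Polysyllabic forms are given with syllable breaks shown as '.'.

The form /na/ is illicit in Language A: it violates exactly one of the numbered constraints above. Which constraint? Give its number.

/na/: word begins with /n/.
This is a violation of constraint 4: "A word may not begin with /n/."
The remaining constraints (1, 2, 3, 5) are satisfied.

4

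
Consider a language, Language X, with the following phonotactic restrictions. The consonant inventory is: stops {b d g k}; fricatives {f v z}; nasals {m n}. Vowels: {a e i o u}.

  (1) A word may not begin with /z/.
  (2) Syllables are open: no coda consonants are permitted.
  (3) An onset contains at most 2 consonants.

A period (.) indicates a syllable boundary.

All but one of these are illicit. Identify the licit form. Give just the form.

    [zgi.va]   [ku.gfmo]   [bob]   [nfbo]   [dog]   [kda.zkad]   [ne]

[ne]

[zgi.va] — violates constraint 1: word begins with /z/ → illicit
[ku.gfmo] — violates constraint 3: syllable 2 onset /gfm/ has 3 consonants (> 2) → illicit
[bob] — violates constraint 2: syllable 1 coda /b/ has 1 consonant (> 0) → illicit
[nfbo] — violates constraint 3: syllable 1 onset /nfb/ has 3 consonants (> 2) → illicit
[dog] — violates constraint 2: syllable 1 coda /g/ has 1 consonant (> 0) → illicit
[kda.zkad] — violates constraint 2: syllable 2 coda /d/ has 1 consonant (> 0) → illicit
[ne] — σ1 onset /n/, coda /∅/ ok → licit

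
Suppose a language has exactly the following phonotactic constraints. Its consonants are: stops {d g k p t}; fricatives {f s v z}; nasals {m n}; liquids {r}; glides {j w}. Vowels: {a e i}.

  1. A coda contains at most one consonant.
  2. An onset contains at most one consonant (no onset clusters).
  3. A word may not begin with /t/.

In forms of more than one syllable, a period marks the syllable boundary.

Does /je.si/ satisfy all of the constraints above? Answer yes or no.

/je.si/ — σ1 onset /j/, coda /∅/ ok; σ2 onset /s/, coda /∅/ ok → phonotactically legal

yes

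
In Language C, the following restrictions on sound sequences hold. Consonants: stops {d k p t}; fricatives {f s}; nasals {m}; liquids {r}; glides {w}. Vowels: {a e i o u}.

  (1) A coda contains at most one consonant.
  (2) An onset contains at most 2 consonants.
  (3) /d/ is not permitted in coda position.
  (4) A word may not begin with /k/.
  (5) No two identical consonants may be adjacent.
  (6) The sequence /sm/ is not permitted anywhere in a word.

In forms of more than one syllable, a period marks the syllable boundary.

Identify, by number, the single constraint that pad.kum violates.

pad.kum: syllable 1 coda contains /d/.
This is a violation of constraint 3: "/d/ is not permitted in coda position."
The remaining constraints (1, 2, 4, 5, 6) are satisfied.

3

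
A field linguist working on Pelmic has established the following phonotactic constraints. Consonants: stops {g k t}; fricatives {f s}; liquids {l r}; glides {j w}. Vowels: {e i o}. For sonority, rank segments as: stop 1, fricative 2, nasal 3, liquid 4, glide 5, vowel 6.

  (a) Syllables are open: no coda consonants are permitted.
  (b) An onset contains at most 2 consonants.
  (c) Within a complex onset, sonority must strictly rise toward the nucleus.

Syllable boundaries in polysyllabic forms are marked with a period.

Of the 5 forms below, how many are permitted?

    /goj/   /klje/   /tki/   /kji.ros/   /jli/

/goj/ — violates constraint (a): syllable 1 coda /j/ has 1 consonant (> 0) → not permitted
/klje/ — violates constraint (b): syllable 1 onset /klj/ has 3 consonants (> 2) → not permitted
/tki/ — violates constraint (c): syllable 1 onset /tk/: /t/ (stop, 1) → /k/ (stop, 1) does not rise → not permitted
/kji.ros/ — violates constraint (a): syllable 2 coda /s/ has 1 consonant (> 0) → not permitted
/jli/ — violates constraint (c): syllable 1 onset /jl/: /j/ (glide, 5) → /l/ (liquid, 4) does not rise → not permitted
No form is permitted → 0.

0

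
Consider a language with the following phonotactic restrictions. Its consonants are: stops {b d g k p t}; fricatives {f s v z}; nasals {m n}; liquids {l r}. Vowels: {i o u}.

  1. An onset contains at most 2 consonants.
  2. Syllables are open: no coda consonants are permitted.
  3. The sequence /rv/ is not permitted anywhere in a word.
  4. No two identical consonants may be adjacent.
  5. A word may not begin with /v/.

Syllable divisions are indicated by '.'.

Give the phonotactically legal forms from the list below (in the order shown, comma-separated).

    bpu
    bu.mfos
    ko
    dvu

bpu — σ1 onset /bp/ (2C), coda /∅/ ok → phonotactically legal
bu.mfos — violates constraint 2: syllable 2 coda /s/ has 1 consonant (> 0) → phonotactically illegal
ko — σ1 onset /k/, coda /∅/ ok → phonotactically legal
dvu — σ1 onset /dv/ (2C), coda /∅/ ok → phonotactically legal

bpu, ko, dvu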